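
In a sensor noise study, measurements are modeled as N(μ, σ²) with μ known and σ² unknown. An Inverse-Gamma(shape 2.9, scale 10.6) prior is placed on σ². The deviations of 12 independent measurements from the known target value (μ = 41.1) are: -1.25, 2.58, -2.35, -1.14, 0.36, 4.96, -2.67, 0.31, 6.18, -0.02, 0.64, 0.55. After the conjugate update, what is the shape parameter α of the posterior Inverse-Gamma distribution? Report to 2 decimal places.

With known mean μ and an Inverse-Gamma(α, β) prior on σ², the Normal likelihood is conjugate: posterior is Inv-Gamma(α + n/2, β + Σ(xᵢ−μ)²/2).
Σ(xᵢ−μ)² = (-1.25)² + (2.58)² + (-2.35)² + (-1.14)² + (0.36)² + (4.96)² + (-2.67)² + (0.31)² + (6.18)² + (-0.02)² + (0.64)² + (0.55)² = 85.9021.
Posterior: Inv-Gamma(2.9 + 12/2, 10.6 + 85.9021/2) = Inv-Gamma(8.90, 53.55105).
Posterior α = 8.90.

8.90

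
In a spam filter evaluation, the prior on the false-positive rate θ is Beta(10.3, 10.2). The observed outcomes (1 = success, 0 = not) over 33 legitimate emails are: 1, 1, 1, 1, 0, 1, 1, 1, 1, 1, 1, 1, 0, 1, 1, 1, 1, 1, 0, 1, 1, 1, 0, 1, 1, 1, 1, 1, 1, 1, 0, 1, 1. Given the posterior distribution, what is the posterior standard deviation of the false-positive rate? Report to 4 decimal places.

The Beta prior is conjugate to a Binomial/Bernoulli likelihood; the update adds successes to α and failures to β.
Posterior: Beta(α+k, β+n−k) = Beta(10.3+28, 10.2+5) = Beta(38.3, 15.2).
Var = αβ/((α+β)²(α+β+1)) = 38.3·15.2/(53.5²·54.5) = 0.00373197; SD = √0.00373197 = 0.0611.

0.0611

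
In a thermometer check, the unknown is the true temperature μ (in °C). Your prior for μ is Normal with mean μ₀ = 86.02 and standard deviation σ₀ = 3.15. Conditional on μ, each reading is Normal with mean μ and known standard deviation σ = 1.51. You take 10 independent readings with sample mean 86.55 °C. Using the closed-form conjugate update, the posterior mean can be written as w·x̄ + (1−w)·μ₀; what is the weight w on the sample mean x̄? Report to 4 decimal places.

0.9775

For Normal data with known variance σ², a Normal(μ₀, σ₀²) prior on μ is conjugate. Posterior precision = 1/σ₀² + n/σ²; posterior mean is the precision-weighted average of μ₀ and x̄.
σ₀² = 3.15² = 9.9225, σ² = 1.51² = 2.2801. Prior precision 1/σ₀² = 1/9.9225; data precision n/σ² = 10/2.2801.
w = (n/σ²)/(1/σ₀² + n/σ²) = n·σ₀²/(σ² + n·σ₀²) = 10·9.9225/(2.2801 + 10·9.9225) = 99.225/101.5051 = 0.9775.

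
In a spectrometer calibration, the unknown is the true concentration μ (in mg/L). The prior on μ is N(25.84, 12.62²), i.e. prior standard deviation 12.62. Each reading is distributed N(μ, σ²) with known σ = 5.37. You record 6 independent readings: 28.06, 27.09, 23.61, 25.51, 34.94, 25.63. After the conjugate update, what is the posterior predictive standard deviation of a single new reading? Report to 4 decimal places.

For Normal data with known variance σ², a Normal(μ₀, σ₀²) prior on μ is conjugate. Posterior precision = 1/σ₀² + n/σ²; posterior mean is the precision-weighted average of μ₀ and x̄.
σ₀² = 12.62² = 159.2644, σ² = 5.37² = 28.8369; σ² + n·σ₀² = 28.8369 + 6·159.2644 = 984.4233.
Posterior precision = 1/σ₀² + n/σ² = 1/159.2644 + 6/28.8369 = (σ² + n·σ₀²)/(σ₀²σ²) = 984.4233/(159.2644·28.8369); posterior variance σₙ² = σ₀²σ²/(σ² + n·σ₀²) = 159.2644·28.8369/984.4233 = 4.665363.
Predictive variance for one new observation = σₙ² + σ² = 159.2644·28.8369/984.4233 + 28.8369 = σ²·(σ₀² + 984.4233)/984.4233 = 28.8369·1143.6877/984.4233 = 33.502263; SD = √(28.8369·1143.6877/984.4233) = 5.7881.

5.7881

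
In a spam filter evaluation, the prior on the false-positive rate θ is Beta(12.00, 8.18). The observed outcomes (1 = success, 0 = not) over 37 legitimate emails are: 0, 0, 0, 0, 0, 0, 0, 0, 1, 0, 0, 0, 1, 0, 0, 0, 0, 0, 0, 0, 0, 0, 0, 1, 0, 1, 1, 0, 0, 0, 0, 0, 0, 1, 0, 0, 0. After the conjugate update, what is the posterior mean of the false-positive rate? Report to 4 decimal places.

0.3148

The Beta prior is conjugate to a Binomial/Bernoulli likelihood; the update adds successes to α and failures to β.
Posterior: Beta(α+k, β+n−k) = Beta(12.00+6, 8.18+31) = Beta(18.00, 39.18).
Posterior mean = α/(α+β) = 18.00/57.18 = 0.3148.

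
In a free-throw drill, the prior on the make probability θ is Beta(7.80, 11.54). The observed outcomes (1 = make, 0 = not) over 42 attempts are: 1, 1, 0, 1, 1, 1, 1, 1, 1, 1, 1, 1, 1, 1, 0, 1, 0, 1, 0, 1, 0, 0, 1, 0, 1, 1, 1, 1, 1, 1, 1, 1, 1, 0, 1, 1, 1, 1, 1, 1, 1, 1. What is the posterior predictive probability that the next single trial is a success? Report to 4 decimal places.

0.6814

The Beta prior is conjugate to a Binomial/Bernoulli likelihood; the update adds successes to α and failures to β.
Posterior: Beta(α+k, β+n−k) = Beta(7.80+34, 11.54+8) = Beta(41.80, 19.54).
For a single future Bernoulli trial, P(success | data) = α/(α+β) = 0.6814.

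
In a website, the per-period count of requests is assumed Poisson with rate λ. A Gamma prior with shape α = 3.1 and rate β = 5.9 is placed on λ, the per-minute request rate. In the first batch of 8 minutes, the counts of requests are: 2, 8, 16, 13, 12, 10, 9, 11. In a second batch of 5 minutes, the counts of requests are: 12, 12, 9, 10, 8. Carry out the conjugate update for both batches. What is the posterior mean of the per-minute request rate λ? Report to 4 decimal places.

7.1481

With a Gamma(shape α, rate β) prior, the Poisson likelihood is conjugate: the posterior is Gamma(α + ΣXᵢ, β + n).
Batch 1: sum of counts S = 81 over n = 8 minutes.
After batch 1: Gamma(α+S, β+n) = Gamma(3.1+81, 5.9+8) = Gamma(84.1, 13.9).
Batch 2: sum of counts S = 51 over n = 5 minutes.
After batch 2: Gamma(α+S, β+n) = Gamma(84.1+51, 13.9+5) = Gamma(135.1, 18.9).
Posterior mean = α/β = 135.1/18.9 = 7.1481.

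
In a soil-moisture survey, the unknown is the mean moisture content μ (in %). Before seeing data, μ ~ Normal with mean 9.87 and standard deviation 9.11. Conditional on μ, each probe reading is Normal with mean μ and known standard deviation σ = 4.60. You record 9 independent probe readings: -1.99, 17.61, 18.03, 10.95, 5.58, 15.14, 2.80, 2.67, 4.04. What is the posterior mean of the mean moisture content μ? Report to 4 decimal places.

8.3573

For Normal data with known variance σ², a Normal(μ₀, σ₀²) prior on μ is conjugate. Posterior precision = 1/σ₀² + n/σ²; posterior mean is the precision-weighted average of μ₀ and x̄.
Σxᵢ = (-1.99) + 17.61 + 18.03 + 10.95 + 5.58 + 15.14 + 2.80 + 2.67 + 4.04 = 74.83, so n·x̄ = 74.83.
σ₀² = 9.11² = 82.9921, σ² = 4.60² = 21.16; σ² + n·σ₀² = 21.16 + 9·82.9921 = 768.0889.
Posterior mean = (μ₀/σ₀² + n·x̄/σ²)/(1/σ₀² + n/σ²) = (σ²·μ₀ + σ₀²·n·x̄)/(σ² + n·σ₀²) = (21.16·9.87 + 82.9921·74.83)/768.0889 = 6419.148043/768.0889 = 8.3573.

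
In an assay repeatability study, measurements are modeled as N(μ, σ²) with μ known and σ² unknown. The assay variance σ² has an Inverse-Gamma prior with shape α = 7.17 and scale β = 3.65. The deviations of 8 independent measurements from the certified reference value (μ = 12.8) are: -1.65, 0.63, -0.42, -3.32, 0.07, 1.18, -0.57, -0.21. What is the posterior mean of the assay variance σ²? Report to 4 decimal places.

With known mean μ and an Inverse-Gamma(α, β) prior on σ², the Normal likelihood is conjugate: posterior is Inv-Gamma(α + n/2, β + Σ(xᵢ−μ)²/2).
Σ(xᵢ−μ)² = (-1.65)² + (0.63)² + (-0.42)² + (-3.32)² + (0.07)² + (1.18)² + (-0.57)² + (-0.21)² = 16.0845.
Posterior: Inv-Gamma(7.17 + 8/2, 3.65 + 16.0845/2) = Inv-Gamma(11.17, 11.69225).
E[σ²|data] = β/(α−1) = 11.69225/10.17 = 1.1497.

1.1497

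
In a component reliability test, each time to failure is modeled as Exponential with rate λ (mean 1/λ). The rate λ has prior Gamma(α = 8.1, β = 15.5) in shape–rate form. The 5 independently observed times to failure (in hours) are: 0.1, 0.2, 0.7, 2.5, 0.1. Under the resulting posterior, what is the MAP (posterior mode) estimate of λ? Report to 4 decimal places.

0.6335

With a Gamma(shape α, rate β) prior on the exponential rate λ, the posterior after n observations with total T = Σxᵢ is Gamma(α+n, β+T).
Sum of observations T = 3.6 hours; n = 5.
Posterior: Gamma(8.1+5, 15.5+3.6) = Gamma(13.1, 19.1).
Mode = (α−1)/β = 0.6335.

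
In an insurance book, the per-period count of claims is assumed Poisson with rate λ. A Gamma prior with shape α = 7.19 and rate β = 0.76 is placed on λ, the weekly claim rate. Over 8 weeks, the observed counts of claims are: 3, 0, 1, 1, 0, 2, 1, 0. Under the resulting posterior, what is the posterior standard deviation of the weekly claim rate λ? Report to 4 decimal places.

With a Gamma(shape α, rate β) prior, the Poisson likelihood is conjugate: the posterior is Gamma(α + ΣXᵢ, β + n).
Sum of counts S = 8 over n = 8 weeks.
Posterior: Gamma(α+S, β+n) = Gamma(7.19+8, 0.76+8) = Gamma(15.19, 8.76).
SD = √α/β = √15.19/8.76 = 0.4449.

0.4449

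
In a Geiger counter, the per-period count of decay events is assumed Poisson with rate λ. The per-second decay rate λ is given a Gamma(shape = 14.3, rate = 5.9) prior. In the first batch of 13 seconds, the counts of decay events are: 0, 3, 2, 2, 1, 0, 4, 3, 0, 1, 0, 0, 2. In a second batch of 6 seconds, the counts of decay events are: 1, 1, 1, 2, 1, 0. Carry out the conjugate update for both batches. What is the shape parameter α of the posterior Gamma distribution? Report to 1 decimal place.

38.3

With a Gamma(shape α, rate β) prior, the Poisson likelihood is conjugate: the posterior is Gamma(α + ΣXᵢ, β + n).
Batch 1: sum of counts S = 18 over n = 13 seconds.
After batch 1: Gamma(α+S, β+n) = Gamma(14.3+18, 5.9+13) = Gamma(32.3, 18.9).
Batch 2: sum of counts S = 6 over n = 6 seconds.
After batch 2: Gamma(α+S, β+n) = Gamma(32.3+6, 18.9+6) = Gamma(38.3, 24.9).
Posterior α = 38.3.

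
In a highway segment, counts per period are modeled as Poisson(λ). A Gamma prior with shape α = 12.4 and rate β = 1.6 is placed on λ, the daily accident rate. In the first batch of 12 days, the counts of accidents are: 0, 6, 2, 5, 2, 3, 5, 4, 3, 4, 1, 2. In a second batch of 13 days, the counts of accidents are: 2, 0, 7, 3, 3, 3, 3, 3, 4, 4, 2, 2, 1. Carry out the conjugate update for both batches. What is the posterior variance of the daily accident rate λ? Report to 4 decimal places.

0.1221

With a Gamma(shape α, rate β) prior, the Poisson likelihood is conjugate: the posterior is Gamma(α + ΣXᵢ, β + n).
Batch 1: sum of counts S = 37 over n = 12 days.
After batch 1: Gamma(α+S, β+n) = Gamma(12.4+37, 1.6+12) = Gamma(49.4, 13.6).
Batch 2: sum of counts S = 37 over n = 13 days.
After batch 2: Gamma(α+S, β+n) = Gamma(49.4+37, 13.6+13) = Gamma(86.4, 26.6).
Var = α/β² = 86.4/26.6² = 0.1221.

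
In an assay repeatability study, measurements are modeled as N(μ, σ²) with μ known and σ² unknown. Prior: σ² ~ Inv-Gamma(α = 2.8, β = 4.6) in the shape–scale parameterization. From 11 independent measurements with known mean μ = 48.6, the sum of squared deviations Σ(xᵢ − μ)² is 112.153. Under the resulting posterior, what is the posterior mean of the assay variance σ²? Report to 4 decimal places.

With known mean μ and an Inverse-Gamma(α, β) prior on σ², the Normal likelihood is conjugate: posterior is Inv-Gamma(α + n/2, β + Σ(xᵢ−μ)²/2).
Posterior: Inv-Gamma(2.8 + 11/2, 4.6 + 112.153/2) = Inv-Gamma(8.30, 60.6765).
E[σ²|data] = β/(α−1) = 60.6765/7.30 = 8.3118.

8.3118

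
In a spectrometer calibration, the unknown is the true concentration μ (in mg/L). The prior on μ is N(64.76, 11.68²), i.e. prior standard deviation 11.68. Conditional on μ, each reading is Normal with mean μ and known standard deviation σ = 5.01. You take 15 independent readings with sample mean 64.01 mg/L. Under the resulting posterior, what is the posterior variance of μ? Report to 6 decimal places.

1.653064

For Normal data with known variance σ², a Normal(μ₀, σ₀²) prior on μ is conjugate. Posterior precision = 1/σ₀² + n/σ²; posterior mean is the precision-weighted average of μ₀ and x̄.
σ₀² = 11.68² = 136.4224, σ² = 5.01² = 25.1001; σ² + n·σ₀² = 25.1001 + 15·136.4224 = 2071.4361.
Posterior precision = 1/σ₀² + n/σ² = 1/136.4224 + 15/25.1001 = (σ² + n·σ₀²)/(σ₀²σ²) = 2071.4361/(136.4224·25.1001); posterior variance σₙ² = σ₀²σ²/(σ² + n·σ₀²) = 136.4224·25.1001/2071.4361 = 1.653064.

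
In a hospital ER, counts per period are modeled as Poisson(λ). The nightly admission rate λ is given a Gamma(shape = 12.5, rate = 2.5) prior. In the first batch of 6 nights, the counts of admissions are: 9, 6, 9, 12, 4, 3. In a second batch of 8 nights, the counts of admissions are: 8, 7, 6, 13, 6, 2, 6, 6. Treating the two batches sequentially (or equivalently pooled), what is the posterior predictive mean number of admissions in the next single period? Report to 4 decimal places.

With a Gamma(shape α, rate β) prior, the Poisson likelihood is conjugate: the posterior is Gamma(α + ΣXᵢ, β + n).
Batch 1: sum of counts S = 43 over n = 6 nights.
After batch 1: Gamma(α+S, β+n) = Gamma(12.5+43, 2.5+6) = Gamma(55.5, 8.5).
Batch 2: sum of counts S = 54 over n = 8 nights.
After batch 2: Gamma(α+S, β+n) = Gamma(55.5+54, 8.5+8) = Gamma(109.5, 16.5).
The predictive distribution for one future period is NegBinom with mean α/β = 6.6364.

6.6364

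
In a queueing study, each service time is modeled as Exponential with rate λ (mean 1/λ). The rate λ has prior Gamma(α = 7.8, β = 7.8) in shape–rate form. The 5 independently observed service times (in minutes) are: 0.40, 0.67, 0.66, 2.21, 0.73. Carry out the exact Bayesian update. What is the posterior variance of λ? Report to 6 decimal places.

With a Gamma(shape α, rate β) prior on the exponential rate λ, the posterior after n observations with total T = Σxᵢ is Gamma(α+n, β+T).
Sum of observations T = 4.67 minutes; n = 5.
Posterior: Gamma(7.8+5, 7.8+4.67) = Gamma(12.8, 12.47).
Var = α/β² = 0.082315.

0.082315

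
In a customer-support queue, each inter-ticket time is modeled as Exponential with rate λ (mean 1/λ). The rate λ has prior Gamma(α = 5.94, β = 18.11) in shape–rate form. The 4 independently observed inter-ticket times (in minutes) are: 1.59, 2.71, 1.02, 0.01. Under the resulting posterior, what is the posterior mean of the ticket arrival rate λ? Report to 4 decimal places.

0.4241

With a Gamma(shape α, rate β) prior on the exponential rate λ, the posterior after n observations with total T = Σxᵢ is Gamma(α+n, β+T).
Sum of observations T = 5.33 minutes; n = 4.
Posterior: Gamma(5.94+4, 18.11+5.33) = Gamma(9.94, 23.44).
Posterior mean of λ = α/β = 9.94/23.44 = 0.4241.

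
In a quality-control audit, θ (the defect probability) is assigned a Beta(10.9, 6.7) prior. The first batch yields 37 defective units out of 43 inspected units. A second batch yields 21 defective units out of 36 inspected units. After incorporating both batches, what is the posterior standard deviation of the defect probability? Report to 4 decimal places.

The Beta prior is conjugate to a Binomial/Bernoulli likelihood; the update adds successes to α and failures to β.
After batch 1: Beta(10.9+37, 6.7+6) = Beta(47.9, 12.7).
After batch 2: Beta(47.9+21, 12.7+15) = Beta(68.9, 27.7).
Var = αβ/((α+β)²(α+β+1)) = 68.9·27.7/(96.6²·97.6) = 0.00209554; SD = √0.00209554 = 0.0458.

0.0458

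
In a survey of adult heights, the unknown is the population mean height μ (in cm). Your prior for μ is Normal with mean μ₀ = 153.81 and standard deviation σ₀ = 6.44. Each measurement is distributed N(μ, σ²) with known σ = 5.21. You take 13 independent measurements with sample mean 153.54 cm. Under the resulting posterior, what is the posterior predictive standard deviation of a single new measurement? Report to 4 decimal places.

For Normal data with known variance σ², a Normal(μ₀, σ₀²) prior on μ is conjugate. Posterior precision = 1/σ₀² + n/σ²; posterior mean is the precision-weighted average of μ₀ and x̄.
σ₀² = 6.44² = 41.4736, σ² = 5.21² = 27.1441; σ² + n·σ₀² = 27.1441 + 13·41.4736 = 566.3009.
Posterior precision = 1/σ₀² + n/σ² = 1/41.4736 + 13/27.1441 = (σ² + n·σ₀²)/(σ₀²σ²) = 566.3009/(41.4736·27.1441); posterior variance σₙ² = σ₀²σ²/(σ² + n·σ₀²) = 41.4736·27.1441/566.3009 = 1.987925.
Predictive variance for one new observation = σₙ² + σ² = 41.4736·27.1441/566.3009 + 27.1441 = σ²·(σ₀² + 566.3009)/566.3009 = 27.1441·607.7745/566.3009 = 29.132025; SD = √(27.1441·607.7745/566.3009) = 5.3974.

5.3974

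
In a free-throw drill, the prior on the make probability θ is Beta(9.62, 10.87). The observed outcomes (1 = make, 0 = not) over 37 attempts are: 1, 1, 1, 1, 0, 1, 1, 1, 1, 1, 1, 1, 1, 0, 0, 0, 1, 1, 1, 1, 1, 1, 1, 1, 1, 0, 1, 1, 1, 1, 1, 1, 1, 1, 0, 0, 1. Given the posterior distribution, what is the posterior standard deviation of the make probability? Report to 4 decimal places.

The Beta prior is conjugate to a Binomial/Bernoulli likelihood; the update adds successes to α and failures to β.
Posterior: Beta(α+k, β+n−k) = Beta(9.62+30, 10.87+7) = Beta(39.62, 17.87).
Var = αβ/((α+β)²(α+β+1)) = 39.62·17.87/(57.49²·58.49) = 0.00366246; SD = √0.00366246 = 0.0605.

0.0605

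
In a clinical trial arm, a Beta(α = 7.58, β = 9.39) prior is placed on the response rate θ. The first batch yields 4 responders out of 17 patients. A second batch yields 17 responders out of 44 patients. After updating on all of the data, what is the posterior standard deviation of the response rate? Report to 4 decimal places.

0.0542

The Beta prior is conjugate to a Binomial/Bernoulli likelihood; the update adds successes to α and failures to β.
After batch 1: Beta(7.58+4, 9.39+13) = Beta(11.58, 22.39).
After batch 2: Beta(11.58+17, 22.39+27) = Beta(28.58, 49.39).
Var = αβ/((α+β)²(α+β+1)) = 28.58·49.39/(77.97²·78.97) = 0.00294025; SD = √0.00294025 = 0.0542.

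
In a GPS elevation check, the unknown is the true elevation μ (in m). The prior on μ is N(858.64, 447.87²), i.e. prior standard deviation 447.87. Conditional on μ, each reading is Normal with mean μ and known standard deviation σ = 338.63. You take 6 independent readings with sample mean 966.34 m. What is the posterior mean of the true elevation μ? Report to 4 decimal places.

956.9711

For Normal data with known variance σ², a Normal(μ₀, σ₀²) prior on μ is conjugate. Posterior precision = 1/σ₀² + n/σ²; posterior mean is the precision-weighted average of μ₀ and x̄.
n·x̄ = 6·966.34 = 5798.04.
σ₀² = 447.87² = 200587.5369, σ² = 338.63² = 114670.2769; σ² + n·σ₀² = 114670.2769 + 6·200587.5369 = 1318195.4983.
Posterior mean = (μ₀/σ₀² + n·x̄/σ²)/(1/σ₀² + n/σ²) = (σ²·μ₀ + σ₀²·n·x̄)/(σ² + n·σ₀²) = (114670.2769·858.64 + 200587.5369·5798.04)/1318195.4983 = 1261475049.005092/1318195.4983 = 956.9711.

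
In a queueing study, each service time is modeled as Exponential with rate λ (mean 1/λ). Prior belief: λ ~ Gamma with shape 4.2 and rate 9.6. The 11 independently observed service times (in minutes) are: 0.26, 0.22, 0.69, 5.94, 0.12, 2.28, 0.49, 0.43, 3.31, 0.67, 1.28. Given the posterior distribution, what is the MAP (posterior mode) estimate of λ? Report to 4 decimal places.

With a Gamma(shape α, rate β) prior on the exponential rate λ, the posterior after n observations with total T = Σxᵢ is Gamma(α+n, β+T).
Sum of observations T = 15.69 minutes; n = 11.
Posterior: Gamma(4.2+11, 9.6+15.69) = Gamma(15.2, 25.29).
Mode = (α−1)/β = 0.5615.

0.5615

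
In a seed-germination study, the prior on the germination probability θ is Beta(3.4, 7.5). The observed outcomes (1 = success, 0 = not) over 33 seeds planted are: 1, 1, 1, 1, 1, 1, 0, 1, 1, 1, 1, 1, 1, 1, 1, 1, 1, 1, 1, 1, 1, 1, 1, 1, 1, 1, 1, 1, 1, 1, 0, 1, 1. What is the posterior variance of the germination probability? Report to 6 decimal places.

The Beta prior is conjugate to a Binomial/Bernoulli likelihood; the update adds successes to α and failures to β.
Posterior: Beta(α+k, β+n−k) = Beta(3.4+31, 7.5+2) = Beta(34.4, 9.5).
Var = αβ/((α+β)²(α+β+1)) = 34.4·9.5/(43.9²·44.9) = 0.003777.

0.003777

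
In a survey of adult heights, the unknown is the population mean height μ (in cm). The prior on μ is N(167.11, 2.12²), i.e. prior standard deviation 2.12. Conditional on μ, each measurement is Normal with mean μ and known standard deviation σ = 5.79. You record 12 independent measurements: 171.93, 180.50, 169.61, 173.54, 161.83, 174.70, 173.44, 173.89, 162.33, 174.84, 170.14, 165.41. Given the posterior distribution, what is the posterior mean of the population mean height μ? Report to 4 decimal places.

169.5171

For Normal data with known variance σ², a Normal(μ₀, σ₀²) prior on μ is conjugate. Posterior precision = 1/σ₀² + n/σ²; posterior mean is the precision-weighted average of μ₀ and x̄.
Σxᵢ = 171.93 + 180.50 + 169.61 + 173.54 + 161.83 + 174.70 + 173.44 + 173.89 + 162.33 + 174.84 + 170.14 + 165.41 = 2052.16, so n·x̄ = 2052.16.
σ₀² = 2.12² = 4.4944, σ² = 5.79² = 33.5241; σ² + n·σ₀² = 33.5241 + 12·4.4944 = 87.4569.
Posterior mean = (μ₀/σ₀² + n·x̄/σ²)/(1/σ₀² + n/σ²) = (σ²·μ₀ + σ₀²·n·x̄)/(σ² + n·σ₀²) = (33.5241·167.11 + 4.4944·2052.16)/87.4569 = 14825.440255/87.4569 = 169.5171.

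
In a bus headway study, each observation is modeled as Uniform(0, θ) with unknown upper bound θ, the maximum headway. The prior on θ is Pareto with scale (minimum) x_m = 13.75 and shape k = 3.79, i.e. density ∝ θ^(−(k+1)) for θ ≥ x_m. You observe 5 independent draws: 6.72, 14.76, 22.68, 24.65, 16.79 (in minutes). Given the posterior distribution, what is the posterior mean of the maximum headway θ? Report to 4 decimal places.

A Pareto(scale x_m, shape k) prior on the upper bound θ of Uniform(0, θ) is conjugate: posterior is Pareto(max(x_m, max xᵢ), k + n).
Sample maximum = 24.65; prior scale x_m = 13.75 → posterior scale = max = 24.65.
Posterior shape = 3.79 + 5 = 8.79.
E[θ|data] = k·x_m/(k−1) = 8.79·24.65/7.79 = 27.8143.

27.8143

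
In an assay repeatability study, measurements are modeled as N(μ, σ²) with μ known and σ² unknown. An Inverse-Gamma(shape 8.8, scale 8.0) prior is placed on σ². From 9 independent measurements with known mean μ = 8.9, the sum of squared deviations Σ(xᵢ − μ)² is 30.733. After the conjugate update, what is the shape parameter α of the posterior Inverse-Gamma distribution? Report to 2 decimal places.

13.30

With known mean μ and an Inverse-Gamma(α, β) prior on σ², the Normal likelihood is conjugate: posterior is Inv-Gamma(α + n/2, β + Σ(xᵢ−μ)²/2).
Posterior: Inv-Gamma(8.8 + 9/2, 8.0 + 30.733/2) = Inv-Gamma(13.30, 23.3665).
Posterior α = 13.30.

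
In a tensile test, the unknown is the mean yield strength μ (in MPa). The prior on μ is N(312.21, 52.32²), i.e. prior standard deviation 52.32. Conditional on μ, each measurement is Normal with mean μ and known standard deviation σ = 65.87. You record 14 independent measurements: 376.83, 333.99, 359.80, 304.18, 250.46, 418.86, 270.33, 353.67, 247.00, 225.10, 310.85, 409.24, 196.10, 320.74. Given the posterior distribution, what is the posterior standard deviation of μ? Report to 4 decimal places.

For Normal data with known variance σ², a Normal(μ₀, σ₀²) prior on μ is conjugate. Posterior precision = 1/σ₀² + n/σ²; posterior mean is the precision-weighted average of μ₀ and x̄.
σ₀² = 52.32² = 2737.3824, σ² = 65.87² = 4338.8569; σ² + n·σ₀² = 4338.8569 + 14·2737.3824 = 42662.2105.
Posterior precision = 1/σ₀² + n/σ² = 1/2737.3824 + 14/4338.8569 = (σ² + n·σ₀²)/(σ₀²σ²) = 42662.2105/(2737.3824·4338.8569); posterior variance σₙ² = σ₀²σ²/(σ² + n·σ₀²) = 2737.3824·4338.8569/42662.2105 = 278.398854.
Posterior SD = √σₙ² = √(2737.3824·4338.8569/42662.2105) = 16.6853.

16.6853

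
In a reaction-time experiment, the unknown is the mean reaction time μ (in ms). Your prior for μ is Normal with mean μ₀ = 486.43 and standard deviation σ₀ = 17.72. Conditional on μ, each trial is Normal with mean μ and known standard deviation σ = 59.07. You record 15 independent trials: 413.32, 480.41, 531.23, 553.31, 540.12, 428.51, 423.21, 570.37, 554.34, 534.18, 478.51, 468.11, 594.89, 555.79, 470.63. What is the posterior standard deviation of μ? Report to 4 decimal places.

For Normal data with known variance σ², a Normal(μ₀, σ₀²) prior on μ is conjugate. Posterior precision = 1/σ₀² + n/σ²; posterior mean is the precision-weighted average of μ₀ and x̄.
σ₀² = 17.72² = 313.9984, σ² = 59.07² = 3489.2649; σ² + n·σ₀² = 3489.2649 + 15·313.9984 = 8199.2409.
Posterior precision = 1/σ₀² + n/σ² = 1/313.9984 + 15/3489.2649 = (σ² + n·σ₀²)/(σ₀²σ²) = 8199.2409/(313.9984·3489.2649); posterior variance σₙ² = σ₀²σ²/(σ² + n·σ₀²) = 313.9984·3489.2649/8199.2409 = 133.625004.
Posterior SD = √σₙ² = √(313.9984·3489.2649/8199.2409) = 11.5596.

11.5596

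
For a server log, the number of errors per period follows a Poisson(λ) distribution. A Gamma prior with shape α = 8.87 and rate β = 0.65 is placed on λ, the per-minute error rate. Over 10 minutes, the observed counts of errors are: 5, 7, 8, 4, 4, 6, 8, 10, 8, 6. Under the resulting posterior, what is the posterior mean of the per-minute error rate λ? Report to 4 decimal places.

With a Gamma(shape α, rate β) prior, the Poisson likelihood is conjugate: the posterior is Gamma(α + ΣXᵢ, β + n).
Sum of counts S = 66 over n = 10 minutes.
Posterior: Gamma(α+S, β+n) = Gamma(8.87+66, 0.65+10) = Gamma(74.87, 10.65).
Posterior mean = α/β = 74.87/10.65 = 7.0300.

7.0300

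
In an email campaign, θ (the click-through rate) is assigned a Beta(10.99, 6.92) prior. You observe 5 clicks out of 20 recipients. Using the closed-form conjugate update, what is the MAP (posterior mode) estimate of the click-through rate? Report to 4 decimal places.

0.4174

The Beta prior is conjugate to a Binomial/Bernoulli likelihood; the update adds successes to α and failures to β.
Posterior: Beta(α+k, β+n−k) = Beta(10.99+5, 6.92+15) = Beta(15.99, 21.92).
Mode of Beta(a,b) for a,b>1 is (a−1)/(a+b−2) = 14.99/35.91 = 0.4174.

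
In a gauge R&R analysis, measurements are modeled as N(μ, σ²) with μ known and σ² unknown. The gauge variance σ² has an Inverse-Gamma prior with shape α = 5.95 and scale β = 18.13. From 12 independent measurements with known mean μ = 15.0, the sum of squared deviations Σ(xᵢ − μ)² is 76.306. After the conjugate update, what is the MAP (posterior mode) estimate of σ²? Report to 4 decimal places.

4.3462

With known mean μ and an Inverse-Gamma(α, β) prior on σ², the Normal likelihood is conjugate: posterior is Inv-Gamma(α + n/2, β + Σ(xᵢ−μ)²/2).
Posterior: Inv-Gamma(5.95 + 12/2, 18.13 + 76.306/2) = Inv-Gamma(11.95, 56.2830).
Mode = β/(α+1) = 56.2830/12.95 = 4.3462.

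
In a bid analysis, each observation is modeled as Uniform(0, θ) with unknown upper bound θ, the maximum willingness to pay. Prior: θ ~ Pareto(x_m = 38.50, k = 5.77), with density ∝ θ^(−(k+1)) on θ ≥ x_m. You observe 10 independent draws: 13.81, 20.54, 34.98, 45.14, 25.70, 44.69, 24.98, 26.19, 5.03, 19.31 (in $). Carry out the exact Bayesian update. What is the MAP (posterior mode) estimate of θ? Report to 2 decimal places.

A Pareto(scale x_m, shape k) prior on the upper bound θ of Uniform(0, θ) is conjugate: posterior is Pareto(max(x_m, max xᵢ), k + n).
Sample maximum = 45.14; prior scale x_m = 38.50 → posterior scale = max = 45.14.
Posterior shape = 5.77 + 10 = 15.77.
The Pareto density is decreasing on [x_m, ∞), so the mode is x_m = 45.14.

45.14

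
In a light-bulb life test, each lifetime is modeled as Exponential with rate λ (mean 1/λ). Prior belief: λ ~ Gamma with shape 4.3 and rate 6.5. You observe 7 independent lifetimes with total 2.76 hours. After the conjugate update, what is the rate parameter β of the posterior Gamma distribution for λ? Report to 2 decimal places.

With a Gamma(shape α, rate β) prior on the exponential rate λ, the posterior after n observations with total T = Σxᵢ is Gamma(α+n, β+T).
Posterior: Gamma(4.3+7, 6.5+2.76) = Gamma(11.3, 9.26).
Posterior β = 9.26.

9.26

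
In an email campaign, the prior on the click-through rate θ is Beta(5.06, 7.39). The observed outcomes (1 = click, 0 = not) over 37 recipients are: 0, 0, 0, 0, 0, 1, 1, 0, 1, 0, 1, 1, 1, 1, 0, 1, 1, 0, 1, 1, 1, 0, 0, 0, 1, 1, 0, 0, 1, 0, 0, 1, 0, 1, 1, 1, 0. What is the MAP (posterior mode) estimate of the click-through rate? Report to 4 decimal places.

0.4860

The Beta prior is conjugate to a Binomial/Bernoulli likelihood; the update adds successes to α and failures to β.
Posterior: Beta(α+k, β+n−k) = Beta(5.06+19, 7.39+18) = Beta(24.06, 25.39).
Mode of Beta(a,b) for a,b>1 is (a−1)/(a+b−2) = 23.06/47.45 = 0.4860.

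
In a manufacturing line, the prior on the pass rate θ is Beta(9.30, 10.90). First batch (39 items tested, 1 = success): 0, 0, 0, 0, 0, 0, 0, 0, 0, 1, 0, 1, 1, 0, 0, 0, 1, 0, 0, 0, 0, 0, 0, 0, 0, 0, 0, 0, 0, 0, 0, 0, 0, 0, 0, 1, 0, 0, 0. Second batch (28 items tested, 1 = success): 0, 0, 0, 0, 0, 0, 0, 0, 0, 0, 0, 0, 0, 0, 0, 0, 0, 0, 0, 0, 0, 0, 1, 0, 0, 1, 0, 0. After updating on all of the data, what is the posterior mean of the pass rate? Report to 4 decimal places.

0.1869

The Beta prior is conjugate to a Binomial/Bernoulli likelihood; the update adds successes to α and failures to β.
After batch 1: Beta(9.30+5, 10.90+34) = Beta(14.30, 44.90).
After batch 2: Beta(14.30+2, 44.90+26) = Beta(16.30, 70.90).
Posterior mean = α/(α+β) = 16.30/87.20 = 0.1869.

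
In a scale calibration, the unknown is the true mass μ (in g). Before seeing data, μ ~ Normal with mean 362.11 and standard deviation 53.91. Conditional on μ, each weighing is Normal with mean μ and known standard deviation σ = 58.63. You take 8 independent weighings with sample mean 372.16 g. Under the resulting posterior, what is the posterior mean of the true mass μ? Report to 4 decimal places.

For Normal data with known variance σ², a Normal(μ₀, σ₀²) prior on μ is conjugate. Posterior precision = 1/σ₀² + n/σ²; posterior mean is the precision-weighted average of μ₀ and x̄.
n·x̄ = 8·372.16 = 2977.28.
σ₀² = 53.91² = 2906.2881, σ² = 58.63² = 3437.4769; σ² + n·σ₀² = 3437.4769 + 8·2906.2881 = 26687.7817.
Posterior mean = (μ₀/σ₀² + n·x̄/σ²)/(1/σ₀² + n/σ²) = (σ²·μ₀ + σ₀²·n·x̄)/(σ² + n·σ₀²) = (3437.4769·362.11 + 2906.2881·2977.28)/26687.7817 = 9897578.194627/26687.7817 = 370.8655.

370.8655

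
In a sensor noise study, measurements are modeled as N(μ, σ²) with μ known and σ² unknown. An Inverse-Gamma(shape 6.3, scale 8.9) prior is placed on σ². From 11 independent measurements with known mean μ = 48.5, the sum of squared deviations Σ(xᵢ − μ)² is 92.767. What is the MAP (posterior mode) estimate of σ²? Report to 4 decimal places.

4.3190

With known mean μ and an Inverse-Gamma(α, β) prior on σ², the Normal likelihood is conjugate: posterior is Inv-Gamma(α + n/2, β + Σ(xᵢ−μ)²/2).
Posterior: Inv-Gamma(6.3 + 11/2, 8.9 + 92.767/2) = Inv-Gamma(11.80, 55.2835).
Mode = β/(α+1) = 55.2835/12.80 = 4.3190.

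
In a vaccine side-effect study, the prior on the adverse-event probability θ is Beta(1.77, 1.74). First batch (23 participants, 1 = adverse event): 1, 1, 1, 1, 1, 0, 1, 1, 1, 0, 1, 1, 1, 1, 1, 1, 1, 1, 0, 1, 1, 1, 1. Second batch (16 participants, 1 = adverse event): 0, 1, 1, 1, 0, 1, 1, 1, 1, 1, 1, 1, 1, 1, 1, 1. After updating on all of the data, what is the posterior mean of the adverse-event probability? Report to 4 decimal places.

The Beta prior is conjugate to a Binomial/Bernoulli likelihood; the update adds successes to α and failures to β.
After batch 1: Beta(1.77+20, 1.74+3) = Beta(21.77, 4.74).
After batch 2: Beta(21.77+14, 4.74+2) = Beta(35.77, 6.74).
Posterior mean = α/(α+β) = 35.77/42.51 = 0.8414.

0.8414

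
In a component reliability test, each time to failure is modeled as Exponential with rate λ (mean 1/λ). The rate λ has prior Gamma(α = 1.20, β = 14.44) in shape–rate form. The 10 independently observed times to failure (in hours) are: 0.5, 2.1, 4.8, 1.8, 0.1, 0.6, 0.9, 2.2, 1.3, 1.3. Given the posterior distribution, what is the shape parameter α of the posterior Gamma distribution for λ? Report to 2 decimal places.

11.20

With a Gamma(shape α, rate β) prior on the exponential rate λ, the posterior after n observations with total T = Σxᵢ is Gamma(α+n, β+T).
Sum of observations T = 15.6 hours; n = 10.
Posterior: Gamma(1.20+10, 14.44+15.6) = Gamma(11.20, 30.04).
Posterior α = 11.20.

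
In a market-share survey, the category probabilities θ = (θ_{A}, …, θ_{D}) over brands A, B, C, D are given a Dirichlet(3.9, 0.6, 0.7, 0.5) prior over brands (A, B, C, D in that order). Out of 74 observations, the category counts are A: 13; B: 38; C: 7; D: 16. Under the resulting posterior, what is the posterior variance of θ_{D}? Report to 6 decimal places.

The Dirichlet prior is conjugate to the Multinomial likelihood: each posterior αⱼ = prior αⱼ + observed count nⱼ.
Posterior concentration: (16.9, 38.6, 7.7, 16.5), total = 79.7.
Var[θ_j] = α_j(Σα−α_j)/((Σα)²(Σα+1)) = 16.5·63.2/(79.7²·80.7) = 0.002034.

0.002034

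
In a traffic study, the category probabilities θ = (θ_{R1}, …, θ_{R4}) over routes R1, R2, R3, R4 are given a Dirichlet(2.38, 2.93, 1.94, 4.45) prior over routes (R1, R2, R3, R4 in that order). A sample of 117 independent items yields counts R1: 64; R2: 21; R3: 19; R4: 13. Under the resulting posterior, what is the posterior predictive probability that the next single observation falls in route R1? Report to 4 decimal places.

0.5158

The Dirichlet prior is conjugate to the Multinomial likelihood: each posterior αⱼ = prior αⱼ + observed count nⱼ.
Posterior concentration: (66.38, 23.93, 20.94, 17.45), total = 128.70.
P(next = R1 | data) = α_{R1}/Σα = 0.5158.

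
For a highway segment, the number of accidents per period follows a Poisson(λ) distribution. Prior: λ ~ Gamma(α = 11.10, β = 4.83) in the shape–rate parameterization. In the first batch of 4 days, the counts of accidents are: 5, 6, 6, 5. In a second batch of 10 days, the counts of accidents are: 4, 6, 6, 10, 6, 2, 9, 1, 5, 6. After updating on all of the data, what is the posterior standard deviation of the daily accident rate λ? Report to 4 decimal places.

With a Gamma(shape α, rate β) prior, the Poisson likelihood is conjugate: the posterior is Gamma(α + ΣXᵢ, β + n).
Batch 1: sum of counts S = 22 over n = 4 days.
After batch 1: Gamma(α+S, β+n) = Gamma(11.10+22, 4.83+4) = Gamma(33.10, 8.83).
Batch 2: sum of counts S = 55 over n = 10 days.
After batch 2: Gamma(α+S, β+n) = Gamma(33.10+55, 8.83+10) = Gamma(88.10, 18.83).
SD = √α/β = √88.10/18.83 = 0.4985.

0.4985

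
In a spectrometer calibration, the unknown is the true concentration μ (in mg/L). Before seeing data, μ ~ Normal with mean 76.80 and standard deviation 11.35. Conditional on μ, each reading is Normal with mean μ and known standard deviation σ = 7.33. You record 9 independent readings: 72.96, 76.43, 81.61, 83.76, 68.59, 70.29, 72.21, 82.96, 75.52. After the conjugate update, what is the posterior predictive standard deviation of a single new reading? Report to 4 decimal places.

For Normal data with known variance σ², a Normal(μ₀, σ₀²) prior on μ is conjugate. Posterior precision = 1/σ₀² + n/σ²; posterior mean is the precision-weighted average of μ₀ and x̄.
σ₀² = 11.35² = 128.8225, σ² = 7.33² = 53.7289; σ² + n·σ₀² = 53.7289 + 9·128.8225 = 1213.1314.
Posterior precision = 1/σ₀² + n/σ² = 1/128.8225 + 9/53.7289 = (σ² + n·σ₀²)/(σ₀²σ²) = 1213.1314/(128.8225·53.7289); posterior variance σₙ² = σ₀²σ²/(σ² + n·σ₀²) = 128.8225·53.7289/1213.1314 = 5.705475.
Predictive variance for one new observation = σₙ² + σ² = 128.8225·53.7289/1213.1314 + 53.7289 = σ²·(σ₀² + 1213.1314)/1213.1314 = 53.7289·1341.9539/1213.1314 = 59.434375; SD = √(53.7289·1341.9539/1213.1314) = 7.7094.

7.7094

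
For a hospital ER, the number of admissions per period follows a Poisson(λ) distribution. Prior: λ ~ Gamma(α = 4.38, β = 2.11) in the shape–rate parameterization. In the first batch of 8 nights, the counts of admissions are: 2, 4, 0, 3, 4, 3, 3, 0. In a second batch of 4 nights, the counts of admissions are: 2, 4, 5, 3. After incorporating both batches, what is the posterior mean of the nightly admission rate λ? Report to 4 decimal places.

2.6492

With a Gamma(shape α, rate β) prior, the Poisson likelihood is conjugate: the posterior is Gamma(α + ΣXᵢ, β + n).
Batch 1: sum of counts S = 19 over n = 8 nights.
After batch 1: Gamma(α+S, β+n) = Gamma(4.38+19, 2.11+8) = Gamma(23.38, 10.11).
Batch 2: sum of counts S = 14 over n = 4 nights.
After batch 2: Gamma(α+S, β+n) = Gamma(23.38+14, 10.11+4) = Gamma(37.38, 14.11).
Posterior mean = α/β = 37.38/14.11 = 2.6492.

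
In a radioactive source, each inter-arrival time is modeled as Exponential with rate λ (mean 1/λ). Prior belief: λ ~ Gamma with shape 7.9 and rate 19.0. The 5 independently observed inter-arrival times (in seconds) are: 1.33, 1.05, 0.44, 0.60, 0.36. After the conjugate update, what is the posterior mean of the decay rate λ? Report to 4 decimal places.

With a Gamma(shape α, rate β) prior on the exponential rate λ, the posterior after n observations with total T = Σxᵢ is Gamma(α+n, β+T).
Sum of observations T = 3.78 seconds; n = 5.
Posterior: Gamma(7.9+5, 19.0+3.78) = Gamma(12.9, 22.78).
Posterior mean of λ = α/β = 12.9/22.78 = 0.5663.

0.5663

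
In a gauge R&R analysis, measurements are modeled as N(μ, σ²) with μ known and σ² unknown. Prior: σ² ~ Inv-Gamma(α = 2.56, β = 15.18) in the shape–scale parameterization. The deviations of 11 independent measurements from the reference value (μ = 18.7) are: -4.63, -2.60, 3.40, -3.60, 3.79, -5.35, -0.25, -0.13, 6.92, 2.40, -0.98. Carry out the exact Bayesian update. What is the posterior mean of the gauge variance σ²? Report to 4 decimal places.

12.8010

With known mean μ and an Inverse-Gamma(α, β) prior on σ², the Normal likelihood is conjugate: posterior is Inv-Gamma(α + n/2, β + Σ(xᵢ−μ)²/2).
Σ(xᵢ−μ)² = (-4.63)² + (-2.60)² + (3.40)² + (-3.60)² + (3.79)² + (-5.35)² + (-0.25)² + (-0.13)² + (6.92)² + (2.40)² + (-0.98)² = 150.3897.
Posterior: Inv-Gamma(2.56 + 11/2, 15.18 + 150.3897/2) = Inv-Gamma(8.06, 90.37485).
E[σ²|data] = β/(α−1) = 90.37485/7.06 = 12.8010.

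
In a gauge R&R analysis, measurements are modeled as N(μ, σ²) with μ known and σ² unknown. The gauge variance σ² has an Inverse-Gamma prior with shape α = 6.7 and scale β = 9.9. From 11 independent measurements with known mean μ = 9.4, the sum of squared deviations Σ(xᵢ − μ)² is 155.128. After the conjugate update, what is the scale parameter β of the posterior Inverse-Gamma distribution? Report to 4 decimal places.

With known mean μ and an Inverse-Gamma(α, β) prior on σ², the Normal likelihood is conjugate: posterior is Inv-Gamma(α + n/2, β + Σ(xᵢ−μ)²/2).
Posterior: Inv-Gamma(6.7 + 11/2, 9.9 + 155.128/2) = Inv-Gamma(12.20, 87.4640).
Posterior β = 87.4640.

87.4640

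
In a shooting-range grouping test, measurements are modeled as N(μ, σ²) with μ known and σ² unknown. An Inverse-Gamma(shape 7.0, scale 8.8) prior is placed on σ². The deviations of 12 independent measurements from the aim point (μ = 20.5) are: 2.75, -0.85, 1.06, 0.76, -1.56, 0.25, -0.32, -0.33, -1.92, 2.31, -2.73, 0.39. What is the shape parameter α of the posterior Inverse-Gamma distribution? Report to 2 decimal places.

With known mean μ and an Inverse-Gamma(α, β) prior on σ², the Normal likelihood is conjugate: posterior is Inv-Gamma(α + n/2, β + Σ(xᵢ−μ)²/2).
Σ(xᵢ−μ)² = (2.75)² + (-0.85)² + (1.06)² + (0.76)² + (-1.56)² + (0.25)² + (-0.32)² + (-0.33)² + (-1.92)² + (2.31)² + (-2.73)² + (0.39)² = 29.3211.
Posterior: Inv-Gamma(7.0 + 12/2, 8.8 + 29.3211/2) = Inv-Gamma(13.00, 23.46055).
Posterior α = 13.00.

13.00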